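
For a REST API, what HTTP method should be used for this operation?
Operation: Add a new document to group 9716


GET = read, POST = create, PUT = update/replace, DELETE = remove
This operation is a create.
POST


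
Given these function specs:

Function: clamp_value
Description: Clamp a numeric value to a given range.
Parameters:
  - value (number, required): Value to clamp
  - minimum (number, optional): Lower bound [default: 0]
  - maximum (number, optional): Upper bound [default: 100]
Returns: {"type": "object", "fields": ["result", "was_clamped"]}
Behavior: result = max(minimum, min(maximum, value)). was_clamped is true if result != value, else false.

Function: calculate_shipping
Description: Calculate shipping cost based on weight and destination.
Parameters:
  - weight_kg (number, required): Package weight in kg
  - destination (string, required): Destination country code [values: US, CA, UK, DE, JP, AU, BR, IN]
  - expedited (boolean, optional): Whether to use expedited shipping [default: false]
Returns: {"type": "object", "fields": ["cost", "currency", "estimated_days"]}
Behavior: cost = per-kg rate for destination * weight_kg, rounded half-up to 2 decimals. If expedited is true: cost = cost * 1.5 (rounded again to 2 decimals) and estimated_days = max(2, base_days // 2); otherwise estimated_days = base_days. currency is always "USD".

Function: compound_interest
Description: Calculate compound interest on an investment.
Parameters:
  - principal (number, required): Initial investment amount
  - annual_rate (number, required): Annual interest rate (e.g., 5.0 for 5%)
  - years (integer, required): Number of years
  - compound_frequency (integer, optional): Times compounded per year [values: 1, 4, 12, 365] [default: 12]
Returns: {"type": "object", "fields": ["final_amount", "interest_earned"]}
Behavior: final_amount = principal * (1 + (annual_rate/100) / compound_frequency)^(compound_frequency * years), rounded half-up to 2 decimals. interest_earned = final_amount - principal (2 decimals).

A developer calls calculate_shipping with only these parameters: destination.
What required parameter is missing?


Required parameters: weight_kg, destination
Provided: destination
Missing: weight_kg
weight_kg


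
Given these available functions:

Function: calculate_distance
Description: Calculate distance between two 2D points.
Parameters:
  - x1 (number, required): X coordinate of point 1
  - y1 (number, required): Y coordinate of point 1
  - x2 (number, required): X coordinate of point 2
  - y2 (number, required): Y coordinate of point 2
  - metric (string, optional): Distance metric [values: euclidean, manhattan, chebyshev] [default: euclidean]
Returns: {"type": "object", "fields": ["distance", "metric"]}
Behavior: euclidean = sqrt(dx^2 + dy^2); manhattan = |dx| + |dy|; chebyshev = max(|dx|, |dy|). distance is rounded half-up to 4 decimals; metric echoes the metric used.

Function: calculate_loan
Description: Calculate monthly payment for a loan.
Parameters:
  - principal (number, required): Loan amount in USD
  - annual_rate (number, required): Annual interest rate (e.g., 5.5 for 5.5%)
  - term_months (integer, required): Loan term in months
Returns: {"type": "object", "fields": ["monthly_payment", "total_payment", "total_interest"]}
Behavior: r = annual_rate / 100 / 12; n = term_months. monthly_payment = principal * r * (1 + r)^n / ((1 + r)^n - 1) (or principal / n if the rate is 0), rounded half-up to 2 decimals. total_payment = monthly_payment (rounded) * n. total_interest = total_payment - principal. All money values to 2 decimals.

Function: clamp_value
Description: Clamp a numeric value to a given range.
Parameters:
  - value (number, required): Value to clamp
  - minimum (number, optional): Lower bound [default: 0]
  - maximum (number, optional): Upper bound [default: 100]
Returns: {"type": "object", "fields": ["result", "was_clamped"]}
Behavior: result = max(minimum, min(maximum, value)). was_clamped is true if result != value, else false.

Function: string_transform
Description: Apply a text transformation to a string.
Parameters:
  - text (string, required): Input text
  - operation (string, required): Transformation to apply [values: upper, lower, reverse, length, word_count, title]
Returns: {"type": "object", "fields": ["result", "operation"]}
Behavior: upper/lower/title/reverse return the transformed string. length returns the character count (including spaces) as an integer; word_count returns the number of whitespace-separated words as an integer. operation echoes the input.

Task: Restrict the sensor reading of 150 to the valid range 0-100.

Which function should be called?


The task needs a function whose description is: Clamp a numeric value to a given range.
clamp_value


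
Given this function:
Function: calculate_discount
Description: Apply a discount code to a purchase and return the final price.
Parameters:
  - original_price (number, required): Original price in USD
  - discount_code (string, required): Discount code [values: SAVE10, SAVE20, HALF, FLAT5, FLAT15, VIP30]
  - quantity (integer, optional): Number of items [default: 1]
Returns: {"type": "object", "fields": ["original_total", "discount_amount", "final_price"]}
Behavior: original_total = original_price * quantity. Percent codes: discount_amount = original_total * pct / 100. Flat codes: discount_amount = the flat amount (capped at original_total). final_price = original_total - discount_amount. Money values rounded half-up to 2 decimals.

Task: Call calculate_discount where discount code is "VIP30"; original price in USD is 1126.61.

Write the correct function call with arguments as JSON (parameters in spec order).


Mapping each described value to its parameter name:
  'Discount code' -> discount_code = "VIP30"
  'Original price in USD' -> original_price = 1126.61
calculate_discount({"original_price": 1126.61, "discount_code": "VIP30"})


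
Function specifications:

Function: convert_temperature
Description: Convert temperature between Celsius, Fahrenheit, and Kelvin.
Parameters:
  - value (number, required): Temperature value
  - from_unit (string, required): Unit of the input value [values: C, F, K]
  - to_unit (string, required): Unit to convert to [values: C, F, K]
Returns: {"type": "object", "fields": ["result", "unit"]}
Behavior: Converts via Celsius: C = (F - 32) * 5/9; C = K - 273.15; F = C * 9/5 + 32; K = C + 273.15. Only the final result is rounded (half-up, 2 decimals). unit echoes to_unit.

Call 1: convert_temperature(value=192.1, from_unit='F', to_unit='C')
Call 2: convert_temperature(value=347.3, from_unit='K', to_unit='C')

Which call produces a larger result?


Call 1:
  To C: (192.1 - 32) * 5/9 = 88.944444
  Target is C: 88.944444
  Round to 2 decimals: 88.94
  -> 88.94 C
Call 2:
  To C: 347.3 - 273.15 = 74.15
  Target is C: 74.15
  Round to 2 decimals: 74.15
  -> 74.15 C
Call 1 (88.94 C)


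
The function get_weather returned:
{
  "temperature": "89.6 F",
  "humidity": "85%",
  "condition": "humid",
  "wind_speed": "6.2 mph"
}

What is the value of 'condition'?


humid


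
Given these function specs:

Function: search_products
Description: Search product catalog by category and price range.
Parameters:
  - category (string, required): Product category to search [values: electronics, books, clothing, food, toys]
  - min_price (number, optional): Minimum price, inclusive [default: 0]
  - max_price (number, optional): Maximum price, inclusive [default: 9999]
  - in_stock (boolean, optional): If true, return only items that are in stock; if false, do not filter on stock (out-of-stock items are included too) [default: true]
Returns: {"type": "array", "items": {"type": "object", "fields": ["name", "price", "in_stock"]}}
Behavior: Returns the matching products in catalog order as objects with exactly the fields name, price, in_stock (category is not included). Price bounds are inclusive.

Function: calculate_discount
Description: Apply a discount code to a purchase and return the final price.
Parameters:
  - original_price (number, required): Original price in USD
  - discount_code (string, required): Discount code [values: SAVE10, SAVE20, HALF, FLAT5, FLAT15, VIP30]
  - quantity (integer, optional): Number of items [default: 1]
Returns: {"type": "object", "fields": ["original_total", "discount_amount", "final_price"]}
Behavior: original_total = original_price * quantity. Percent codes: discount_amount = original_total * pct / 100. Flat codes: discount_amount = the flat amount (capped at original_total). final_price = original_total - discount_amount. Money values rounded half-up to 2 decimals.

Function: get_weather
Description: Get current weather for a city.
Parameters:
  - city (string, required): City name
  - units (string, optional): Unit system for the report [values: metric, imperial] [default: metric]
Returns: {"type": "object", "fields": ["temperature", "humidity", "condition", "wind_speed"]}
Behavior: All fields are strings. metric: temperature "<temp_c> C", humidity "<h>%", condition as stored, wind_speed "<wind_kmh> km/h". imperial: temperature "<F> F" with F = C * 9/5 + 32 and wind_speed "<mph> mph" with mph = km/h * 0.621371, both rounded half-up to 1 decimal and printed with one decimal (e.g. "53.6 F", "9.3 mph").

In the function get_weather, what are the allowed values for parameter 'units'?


The get_weather spec declares:
  - units (string, optional): Unit system for the report [values: metric, imperial] [default: metric]
Allowed values:
metric, imperial


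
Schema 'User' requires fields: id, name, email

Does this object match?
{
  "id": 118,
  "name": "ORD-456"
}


Checking required fields...
Missing: email
Invalid - missing required field 'email'


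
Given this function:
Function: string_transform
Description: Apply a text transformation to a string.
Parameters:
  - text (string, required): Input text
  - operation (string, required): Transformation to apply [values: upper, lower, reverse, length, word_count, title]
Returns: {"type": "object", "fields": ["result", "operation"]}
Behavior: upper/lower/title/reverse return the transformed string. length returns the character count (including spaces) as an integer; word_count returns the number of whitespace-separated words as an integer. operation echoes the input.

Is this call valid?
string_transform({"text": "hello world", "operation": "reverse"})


Checking all required parameters present and types match... All valid.
Valid


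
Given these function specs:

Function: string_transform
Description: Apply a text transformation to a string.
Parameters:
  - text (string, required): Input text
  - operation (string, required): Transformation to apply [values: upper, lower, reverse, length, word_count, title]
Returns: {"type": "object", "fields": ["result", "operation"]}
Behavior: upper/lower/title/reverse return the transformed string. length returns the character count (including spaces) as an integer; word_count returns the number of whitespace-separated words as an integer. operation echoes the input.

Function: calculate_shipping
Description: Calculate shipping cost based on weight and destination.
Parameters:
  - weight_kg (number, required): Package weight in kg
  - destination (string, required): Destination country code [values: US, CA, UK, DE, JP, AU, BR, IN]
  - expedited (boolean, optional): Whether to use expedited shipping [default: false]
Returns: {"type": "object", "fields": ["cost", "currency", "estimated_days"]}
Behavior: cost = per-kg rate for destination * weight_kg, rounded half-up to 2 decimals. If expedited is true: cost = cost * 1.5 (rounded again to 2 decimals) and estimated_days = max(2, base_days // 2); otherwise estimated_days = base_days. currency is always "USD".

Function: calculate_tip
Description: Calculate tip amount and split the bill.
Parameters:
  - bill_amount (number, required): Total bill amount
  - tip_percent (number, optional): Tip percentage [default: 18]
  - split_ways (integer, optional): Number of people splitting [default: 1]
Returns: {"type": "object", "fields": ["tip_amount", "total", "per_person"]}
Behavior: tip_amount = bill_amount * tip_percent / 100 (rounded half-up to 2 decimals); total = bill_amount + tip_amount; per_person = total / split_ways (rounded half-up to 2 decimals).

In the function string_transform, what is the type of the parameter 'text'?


The string_transform spec declares:
  - text (string, required): Input text
Type:
string


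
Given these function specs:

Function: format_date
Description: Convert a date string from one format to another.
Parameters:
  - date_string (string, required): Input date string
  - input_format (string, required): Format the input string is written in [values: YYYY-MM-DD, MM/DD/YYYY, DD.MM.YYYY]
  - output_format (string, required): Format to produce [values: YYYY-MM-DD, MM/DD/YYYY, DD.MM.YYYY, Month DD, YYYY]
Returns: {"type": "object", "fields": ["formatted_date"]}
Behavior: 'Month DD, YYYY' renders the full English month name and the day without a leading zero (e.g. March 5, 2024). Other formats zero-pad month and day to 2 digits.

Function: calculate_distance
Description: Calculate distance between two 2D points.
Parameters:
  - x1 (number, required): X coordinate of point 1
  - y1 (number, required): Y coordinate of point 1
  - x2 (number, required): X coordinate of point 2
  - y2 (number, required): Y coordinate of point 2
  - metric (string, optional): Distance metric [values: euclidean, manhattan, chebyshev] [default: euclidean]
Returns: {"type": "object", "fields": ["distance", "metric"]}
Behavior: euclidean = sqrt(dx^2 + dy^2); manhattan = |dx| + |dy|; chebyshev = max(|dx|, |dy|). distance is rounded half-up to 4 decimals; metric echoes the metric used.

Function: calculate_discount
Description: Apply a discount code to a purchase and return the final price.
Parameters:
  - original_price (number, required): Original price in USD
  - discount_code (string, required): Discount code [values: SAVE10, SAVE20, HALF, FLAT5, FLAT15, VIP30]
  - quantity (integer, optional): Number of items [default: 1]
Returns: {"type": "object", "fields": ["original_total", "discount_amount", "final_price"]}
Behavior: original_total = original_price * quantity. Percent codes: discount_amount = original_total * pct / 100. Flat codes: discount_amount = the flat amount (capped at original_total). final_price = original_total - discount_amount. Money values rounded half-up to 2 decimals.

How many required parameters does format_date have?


Parameters of format_date: date_string (required), input_format (required), output_format (required)
Required count:
3


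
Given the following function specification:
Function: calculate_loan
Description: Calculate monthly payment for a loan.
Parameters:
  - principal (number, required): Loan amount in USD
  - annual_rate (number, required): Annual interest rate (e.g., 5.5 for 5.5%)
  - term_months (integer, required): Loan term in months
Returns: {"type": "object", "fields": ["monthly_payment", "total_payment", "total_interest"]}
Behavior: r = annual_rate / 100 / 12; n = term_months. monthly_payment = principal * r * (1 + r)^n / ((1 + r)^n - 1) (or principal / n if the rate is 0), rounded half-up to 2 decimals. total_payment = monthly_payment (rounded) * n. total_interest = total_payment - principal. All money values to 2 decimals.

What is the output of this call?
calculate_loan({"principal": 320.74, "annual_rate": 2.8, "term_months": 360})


r = 2.8 / 100 / 12 = 0.002333333333 (keep full precision)
(1 + r)^360 = 2.31410157
monthly_payment = 320.74 * 0.002333333333 * 2.31410157 / (2.31410157 - 1) = 1.317903 -> 1.32
total_payment = 1.32 * 360 = 475.20
total_interest = 475.20 - 320.74 = 154.46
Output:
{"monthly_payment": 1.32, "total_payment": 475.2, "total_interest": 154.46}


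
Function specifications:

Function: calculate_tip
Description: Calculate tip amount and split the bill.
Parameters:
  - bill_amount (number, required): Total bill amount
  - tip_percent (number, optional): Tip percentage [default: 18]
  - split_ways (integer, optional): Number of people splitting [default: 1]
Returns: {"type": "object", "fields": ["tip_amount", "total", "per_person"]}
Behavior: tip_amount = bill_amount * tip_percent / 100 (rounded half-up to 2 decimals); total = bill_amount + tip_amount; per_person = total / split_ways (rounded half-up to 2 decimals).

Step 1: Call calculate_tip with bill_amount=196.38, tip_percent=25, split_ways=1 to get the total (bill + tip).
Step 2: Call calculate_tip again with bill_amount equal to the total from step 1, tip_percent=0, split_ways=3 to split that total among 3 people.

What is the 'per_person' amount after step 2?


Step 1: calculate_tip(bill_amount=196.38, tip_percent=25, split_ways=1)
  tip_amount = 196.38 * 25/100 = 49.095 -> 49.10
  total = 196.38 + 49.10 = 245.48
  per_person = 245.48 / 1 = 245.48 -> 245.48
  -> total = 245.48
Step 2: calculate_tip(bill_amount=245.48, tip_percent=0, split_ways=3)
  tip_amount = 245.48 * 0/100 = 0 -> 0.00
  total = 245.48 + 0.00 = 245.48
  per_person = 245.48 / 3 = 81.826667 -> 81.83
  -> per_person = 81.83
$81.83


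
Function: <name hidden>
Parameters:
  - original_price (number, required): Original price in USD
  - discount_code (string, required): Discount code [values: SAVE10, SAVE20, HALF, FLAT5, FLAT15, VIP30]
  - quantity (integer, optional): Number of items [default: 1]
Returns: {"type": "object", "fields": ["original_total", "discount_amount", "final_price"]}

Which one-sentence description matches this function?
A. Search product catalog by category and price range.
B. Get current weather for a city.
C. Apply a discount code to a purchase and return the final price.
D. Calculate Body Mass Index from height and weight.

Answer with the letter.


Parameters original_price, discount_code, quantity and return ["original_total", "discount_amount", "final_price"] fit: Apply a discount code to a purchase and return the final price.
C


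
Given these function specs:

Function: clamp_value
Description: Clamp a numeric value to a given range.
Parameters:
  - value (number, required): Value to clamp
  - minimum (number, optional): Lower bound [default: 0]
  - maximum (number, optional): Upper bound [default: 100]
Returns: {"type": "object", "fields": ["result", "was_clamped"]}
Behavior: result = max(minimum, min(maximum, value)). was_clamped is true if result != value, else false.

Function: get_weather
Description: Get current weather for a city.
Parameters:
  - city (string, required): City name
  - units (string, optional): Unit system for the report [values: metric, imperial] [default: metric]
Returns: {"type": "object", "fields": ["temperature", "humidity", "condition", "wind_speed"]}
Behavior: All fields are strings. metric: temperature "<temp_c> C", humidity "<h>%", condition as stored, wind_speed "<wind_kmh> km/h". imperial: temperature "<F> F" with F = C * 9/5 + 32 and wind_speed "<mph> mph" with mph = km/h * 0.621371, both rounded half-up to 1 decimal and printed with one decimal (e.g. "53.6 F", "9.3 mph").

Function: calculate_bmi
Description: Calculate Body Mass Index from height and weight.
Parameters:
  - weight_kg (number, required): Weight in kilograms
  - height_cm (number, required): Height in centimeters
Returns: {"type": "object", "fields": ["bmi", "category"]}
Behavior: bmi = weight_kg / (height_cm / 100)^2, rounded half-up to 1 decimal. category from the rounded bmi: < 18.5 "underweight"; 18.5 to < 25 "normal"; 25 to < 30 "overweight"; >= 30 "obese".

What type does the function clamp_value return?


The clamp_value spec declares Returns: {"type": "object", "fields": ["result", "was_clamped"]}
Type:
object


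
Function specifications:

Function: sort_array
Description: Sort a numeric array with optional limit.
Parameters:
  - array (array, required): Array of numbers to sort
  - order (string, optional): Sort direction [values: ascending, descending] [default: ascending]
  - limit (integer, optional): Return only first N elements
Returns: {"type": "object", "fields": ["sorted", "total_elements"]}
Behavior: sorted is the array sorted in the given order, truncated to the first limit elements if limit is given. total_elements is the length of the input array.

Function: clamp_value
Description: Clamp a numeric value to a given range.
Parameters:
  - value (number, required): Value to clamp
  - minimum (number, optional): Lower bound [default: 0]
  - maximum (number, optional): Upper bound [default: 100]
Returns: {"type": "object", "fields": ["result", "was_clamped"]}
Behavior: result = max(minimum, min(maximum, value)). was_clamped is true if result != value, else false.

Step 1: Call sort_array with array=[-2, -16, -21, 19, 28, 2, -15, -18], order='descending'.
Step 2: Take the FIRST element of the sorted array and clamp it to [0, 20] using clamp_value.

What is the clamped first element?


Step 1: sort_array(order=descending)
  sorted: [28, 19, 2, -2, -15, -16, -18, -21]
  -> first element = 28
Step 2: clamp_value(value=28, minimum=0, maximum=20)
  result = max(0, min(20, 28)) = max(0, 20) = 20
  was_clamped = (20 != 28) = true
  -> result = 20
20


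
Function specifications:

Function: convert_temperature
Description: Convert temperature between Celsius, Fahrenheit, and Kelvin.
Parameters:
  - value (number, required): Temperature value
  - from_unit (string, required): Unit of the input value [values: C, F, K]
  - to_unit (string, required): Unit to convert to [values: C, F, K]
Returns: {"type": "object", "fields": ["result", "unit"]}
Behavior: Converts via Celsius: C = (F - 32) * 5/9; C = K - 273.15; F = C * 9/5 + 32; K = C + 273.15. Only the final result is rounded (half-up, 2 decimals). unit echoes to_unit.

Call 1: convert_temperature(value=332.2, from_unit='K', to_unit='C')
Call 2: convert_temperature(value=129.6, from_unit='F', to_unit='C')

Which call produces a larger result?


Call 1:
  To C: 332.2 - 273.15 = 59.05
  Target is C: 59.05
  Round to 2 decimals: 59.05
  -> 59.05 C
Call 2:
  To C: (129.6 - 32) * 5/9 = 54.222222
  Target is C: 54.222222
  Round to 2 decimals: 54.22
  -> 54.22 C
Call 1 (59.05 C)


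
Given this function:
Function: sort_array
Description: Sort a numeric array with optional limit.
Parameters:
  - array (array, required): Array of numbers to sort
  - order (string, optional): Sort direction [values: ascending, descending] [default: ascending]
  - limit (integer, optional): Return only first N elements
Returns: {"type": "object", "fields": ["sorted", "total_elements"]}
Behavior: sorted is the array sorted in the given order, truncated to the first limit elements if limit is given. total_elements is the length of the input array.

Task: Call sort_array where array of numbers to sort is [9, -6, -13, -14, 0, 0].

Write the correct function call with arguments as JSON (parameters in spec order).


Mapping each described value to its parameter name:
  'Array of numbers to sort' -> array = [9, -6, -13, -14, 0, 0]
sort_array({"array": [9, -6, -13, -14, 0, 0]})


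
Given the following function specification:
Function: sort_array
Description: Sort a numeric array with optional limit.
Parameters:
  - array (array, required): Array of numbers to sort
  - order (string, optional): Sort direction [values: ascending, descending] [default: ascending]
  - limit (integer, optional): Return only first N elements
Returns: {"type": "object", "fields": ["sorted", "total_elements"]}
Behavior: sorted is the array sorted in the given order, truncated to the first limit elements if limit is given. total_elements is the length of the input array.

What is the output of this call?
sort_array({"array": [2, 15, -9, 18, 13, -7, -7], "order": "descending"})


sorted descending: [18, 15, 13, 2, -7, -7, -9]
total_elements = len(input) = 7
Output:
{"sorted": [18, 15, 13, 2, -7, -7, -9], "total_elements": 7}


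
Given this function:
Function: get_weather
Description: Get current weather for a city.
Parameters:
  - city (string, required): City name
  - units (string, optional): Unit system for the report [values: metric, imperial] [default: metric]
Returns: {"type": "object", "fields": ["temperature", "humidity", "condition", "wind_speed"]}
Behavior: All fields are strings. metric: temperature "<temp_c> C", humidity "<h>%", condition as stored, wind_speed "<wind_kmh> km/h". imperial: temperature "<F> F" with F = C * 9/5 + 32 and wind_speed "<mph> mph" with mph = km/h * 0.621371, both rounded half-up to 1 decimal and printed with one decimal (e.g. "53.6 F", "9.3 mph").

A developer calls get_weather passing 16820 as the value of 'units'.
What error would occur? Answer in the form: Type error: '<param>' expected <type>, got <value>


Spec: 'units' is declared as string; 16820 is an integer.
Type error: 'units' expected string, got 16820


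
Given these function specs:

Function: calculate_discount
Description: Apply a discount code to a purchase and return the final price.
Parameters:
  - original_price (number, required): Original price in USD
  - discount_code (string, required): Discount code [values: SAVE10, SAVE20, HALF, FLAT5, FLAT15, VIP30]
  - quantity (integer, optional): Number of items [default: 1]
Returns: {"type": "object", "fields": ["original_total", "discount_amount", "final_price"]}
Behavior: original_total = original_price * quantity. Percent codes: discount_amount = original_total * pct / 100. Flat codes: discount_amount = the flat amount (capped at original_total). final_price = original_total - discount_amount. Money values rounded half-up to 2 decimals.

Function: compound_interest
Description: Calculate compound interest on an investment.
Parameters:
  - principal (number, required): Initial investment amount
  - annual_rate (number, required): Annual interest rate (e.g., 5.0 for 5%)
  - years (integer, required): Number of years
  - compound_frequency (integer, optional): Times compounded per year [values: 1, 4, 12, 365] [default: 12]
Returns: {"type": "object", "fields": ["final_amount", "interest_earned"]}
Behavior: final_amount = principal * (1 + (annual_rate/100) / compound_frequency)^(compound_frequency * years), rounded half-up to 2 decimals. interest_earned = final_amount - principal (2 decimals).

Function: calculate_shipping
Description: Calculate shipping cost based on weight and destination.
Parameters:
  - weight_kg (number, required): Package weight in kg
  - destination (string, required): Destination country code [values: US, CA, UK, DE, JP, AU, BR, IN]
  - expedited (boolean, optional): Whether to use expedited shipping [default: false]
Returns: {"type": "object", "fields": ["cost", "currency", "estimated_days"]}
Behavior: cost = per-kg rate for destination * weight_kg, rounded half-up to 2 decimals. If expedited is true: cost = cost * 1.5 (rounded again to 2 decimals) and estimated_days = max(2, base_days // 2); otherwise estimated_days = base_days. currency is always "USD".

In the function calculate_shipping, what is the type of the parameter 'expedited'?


The calculate_shipping spec declares:
  - expedited (boolean, optional): Whether to use expedited shipping [default: false]
Type:
boolean


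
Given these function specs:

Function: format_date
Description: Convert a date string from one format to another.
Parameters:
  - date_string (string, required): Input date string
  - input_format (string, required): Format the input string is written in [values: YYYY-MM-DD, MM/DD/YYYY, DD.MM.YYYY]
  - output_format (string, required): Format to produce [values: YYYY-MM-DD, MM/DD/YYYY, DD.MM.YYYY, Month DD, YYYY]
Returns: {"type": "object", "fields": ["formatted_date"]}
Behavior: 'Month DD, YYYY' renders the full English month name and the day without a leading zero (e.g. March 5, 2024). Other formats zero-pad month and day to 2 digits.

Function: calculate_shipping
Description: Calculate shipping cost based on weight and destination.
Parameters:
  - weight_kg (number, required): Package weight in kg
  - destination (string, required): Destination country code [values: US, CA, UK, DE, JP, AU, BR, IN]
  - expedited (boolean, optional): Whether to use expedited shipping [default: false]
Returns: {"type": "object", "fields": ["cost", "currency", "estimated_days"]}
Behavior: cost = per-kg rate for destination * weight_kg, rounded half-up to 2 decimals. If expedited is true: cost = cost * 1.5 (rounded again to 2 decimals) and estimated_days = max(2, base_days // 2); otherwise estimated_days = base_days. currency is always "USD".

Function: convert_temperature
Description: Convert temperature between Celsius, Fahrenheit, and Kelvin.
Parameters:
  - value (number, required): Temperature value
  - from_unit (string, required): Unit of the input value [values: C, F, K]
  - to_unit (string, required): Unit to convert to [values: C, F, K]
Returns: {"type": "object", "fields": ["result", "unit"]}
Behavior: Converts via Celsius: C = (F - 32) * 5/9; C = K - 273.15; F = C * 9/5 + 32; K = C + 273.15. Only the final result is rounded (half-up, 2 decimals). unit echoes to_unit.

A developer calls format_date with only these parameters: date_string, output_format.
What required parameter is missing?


Required parameters: date_string, input_format, output_format
Provided: date_string, output_format
Missing: input_format
input_format


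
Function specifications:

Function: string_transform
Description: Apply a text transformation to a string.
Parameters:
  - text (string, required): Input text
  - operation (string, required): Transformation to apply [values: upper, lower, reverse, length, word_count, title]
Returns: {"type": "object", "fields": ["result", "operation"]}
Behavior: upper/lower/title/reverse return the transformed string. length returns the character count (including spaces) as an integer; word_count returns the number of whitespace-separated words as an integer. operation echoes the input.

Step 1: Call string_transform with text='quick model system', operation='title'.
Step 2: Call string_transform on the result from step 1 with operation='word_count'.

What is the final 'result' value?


Step 1: string_transform(text='quick model system', operation='title')
  -> result = 'Quick Model System'
Step 2: string_transform(text='Quick Model System', operation='word_count')
  words: Quick, Model, System -> 3
  -> result = 3
3


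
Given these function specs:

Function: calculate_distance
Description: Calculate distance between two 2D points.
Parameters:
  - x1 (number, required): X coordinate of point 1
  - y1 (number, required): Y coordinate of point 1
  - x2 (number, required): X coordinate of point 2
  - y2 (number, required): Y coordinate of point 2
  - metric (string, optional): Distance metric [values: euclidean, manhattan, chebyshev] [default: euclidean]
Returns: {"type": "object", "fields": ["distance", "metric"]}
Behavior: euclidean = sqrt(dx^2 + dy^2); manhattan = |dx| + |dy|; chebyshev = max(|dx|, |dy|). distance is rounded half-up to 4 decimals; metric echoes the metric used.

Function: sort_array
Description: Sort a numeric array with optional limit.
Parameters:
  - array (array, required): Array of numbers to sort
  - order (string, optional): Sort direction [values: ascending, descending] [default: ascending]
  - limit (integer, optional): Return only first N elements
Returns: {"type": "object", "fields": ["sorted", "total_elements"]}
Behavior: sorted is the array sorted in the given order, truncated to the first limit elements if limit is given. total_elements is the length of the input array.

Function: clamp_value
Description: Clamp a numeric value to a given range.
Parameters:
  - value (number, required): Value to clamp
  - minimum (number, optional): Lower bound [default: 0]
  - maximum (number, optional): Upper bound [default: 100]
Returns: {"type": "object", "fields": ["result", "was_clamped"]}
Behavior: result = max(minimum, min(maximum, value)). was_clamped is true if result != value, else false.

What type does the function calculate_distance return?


The calculate_distance spec declares Returns: {"type": "object", "fields": ["distance", "metric"]}
Type:
object


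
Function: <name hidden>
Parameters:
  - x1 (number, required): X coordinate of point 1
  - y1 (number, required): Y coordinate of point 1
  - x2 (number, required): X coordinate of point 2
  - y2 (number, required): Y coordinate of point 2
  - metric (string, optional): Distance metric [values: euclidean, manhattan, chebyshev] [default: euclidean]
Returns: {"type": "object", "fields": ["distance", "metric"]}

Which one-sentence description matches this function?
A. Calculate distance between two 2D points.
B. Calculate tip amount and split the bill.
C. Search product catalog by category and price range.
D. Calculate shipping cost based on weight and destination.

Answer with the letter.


Parameters x1, y1, x2, y2, metric and return ["distance", "metric"] fit: Calculate distance between two 2D points.
A


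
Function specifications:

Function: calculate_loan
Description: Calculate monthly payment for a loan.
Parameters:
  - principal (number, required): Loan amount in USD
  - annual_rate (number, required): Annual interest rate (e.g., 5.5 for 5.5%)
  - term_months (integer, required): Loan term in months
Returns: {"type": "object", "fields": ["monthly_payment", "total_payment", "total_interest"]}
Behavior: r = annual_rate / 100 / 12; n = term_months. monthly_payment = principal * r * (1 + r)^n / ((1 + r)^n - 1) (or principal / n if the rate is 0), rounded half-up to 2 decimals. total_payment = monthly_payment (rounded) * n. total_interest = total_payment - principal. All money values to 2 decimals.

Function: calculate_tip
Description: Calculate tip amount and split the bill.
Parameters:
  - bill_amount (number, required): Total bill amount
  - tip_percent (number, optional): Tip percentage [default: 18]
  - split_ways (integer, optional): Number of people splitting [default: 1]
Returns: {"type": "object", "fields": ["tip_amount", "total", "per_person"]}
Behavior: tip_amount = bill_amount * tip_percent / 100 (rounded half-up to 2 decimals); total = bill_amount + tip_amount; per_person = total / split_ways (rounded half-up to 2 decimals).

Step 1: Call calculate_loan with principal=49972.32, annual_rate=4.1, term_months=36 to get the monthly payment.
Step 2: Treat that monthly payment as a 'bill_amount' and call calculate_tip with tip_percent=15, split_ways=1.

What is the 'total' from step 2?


Step 1: calculate_loan(principal=49972.32, annual_rate=4.1, term_months=36)
  r = 4.1 / 100 / 12 = 0.003416666667 (keep full precision)
  (1 + r)^36 = 1.13064736
  monthly_payment = 49972.32 * 0.003416666667 * 1.13064736 / (1.13064736 - 1) = 1477.606054 -> 1477.61
  total_payment = 1477.61 * 36 = 53193.96
  total_interest = 53193.96 - 49972.32 = 3221.64
  -> monthly_payment = 1477.61
Step 2: calculate_tip(bill_amount=1477.61, tip_percent=15, split_ways=1)
  tip_amount = 1477.61 * 15/100 = 221.6415 -> 221.64
  total = 1477.61 + 221.64 = 1699.25
  per_person = 1699.25 / 1 = 1699.25 -> 1699.25
  -> total = 1699.25
$1699.25


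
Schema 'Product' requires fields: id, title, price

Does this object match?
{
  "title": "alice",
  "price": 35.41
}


Checking required fields...
Missing: id
Invalid - missing required field 'id'


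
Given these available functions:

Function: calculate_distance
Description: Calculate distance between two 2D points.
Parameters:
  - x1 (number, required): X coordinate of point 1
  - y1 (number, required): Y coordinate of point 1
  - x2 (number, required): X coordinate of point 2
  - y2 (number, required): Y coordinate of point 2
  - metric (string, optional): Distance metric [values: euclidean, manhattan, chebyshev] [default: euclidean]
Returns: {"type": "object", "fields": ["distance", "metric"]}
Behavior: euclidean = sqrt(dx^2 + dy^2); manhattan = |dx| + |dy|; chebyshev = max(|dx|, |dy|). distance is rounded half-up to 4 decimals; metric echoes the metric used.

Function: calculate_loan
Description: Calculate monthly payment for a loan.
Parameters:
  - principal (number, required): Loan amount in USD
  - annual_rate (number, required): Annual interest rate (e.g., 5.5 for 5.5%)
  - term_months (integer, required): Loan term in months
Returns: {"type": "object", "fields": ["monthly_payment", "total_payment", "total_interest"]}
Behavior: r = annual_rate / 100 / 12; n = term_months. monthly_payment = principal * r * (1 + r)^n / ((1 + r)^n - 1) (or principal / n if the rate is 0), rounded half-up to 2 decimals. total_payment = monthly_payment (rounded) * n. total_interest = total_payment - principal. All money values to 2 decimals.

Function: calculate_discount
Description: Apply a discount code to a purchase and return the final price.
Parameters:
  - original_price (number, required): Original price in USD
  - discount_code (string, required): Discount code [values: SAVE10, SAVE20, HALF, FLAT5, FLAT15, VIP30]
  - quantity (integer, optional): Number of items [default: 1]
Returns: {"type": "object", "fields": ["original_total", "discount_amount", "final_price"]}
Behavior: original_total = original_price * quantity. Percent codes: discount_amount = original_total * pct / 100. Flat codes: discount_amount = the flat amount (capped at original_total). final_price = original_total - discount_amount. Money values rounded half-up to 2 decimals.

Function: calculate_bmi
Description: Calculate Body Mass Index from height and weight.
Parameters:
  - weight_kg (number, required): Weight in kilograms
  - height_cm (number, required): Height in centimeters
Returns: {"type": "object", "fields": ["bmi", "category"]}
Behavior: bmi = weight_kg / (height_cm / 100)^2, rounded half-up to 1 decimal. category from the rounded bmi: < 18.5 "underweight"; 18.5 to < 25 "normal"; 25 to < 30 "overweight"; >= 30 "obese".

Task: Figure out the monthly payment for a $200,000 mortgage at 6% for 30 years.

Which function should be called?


The task needs a function whose description is: Calculate monthly payment for a loan.
calculate_loan


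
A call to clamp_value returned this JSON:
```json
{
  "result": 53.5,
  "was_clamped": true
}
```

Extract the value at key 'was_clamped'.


true


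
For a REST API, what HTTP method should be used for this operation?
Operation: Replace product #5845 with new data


GET = read, POST = create, PUT = update/replace, DELETE = remove
This operation is an update/replace.
PUT


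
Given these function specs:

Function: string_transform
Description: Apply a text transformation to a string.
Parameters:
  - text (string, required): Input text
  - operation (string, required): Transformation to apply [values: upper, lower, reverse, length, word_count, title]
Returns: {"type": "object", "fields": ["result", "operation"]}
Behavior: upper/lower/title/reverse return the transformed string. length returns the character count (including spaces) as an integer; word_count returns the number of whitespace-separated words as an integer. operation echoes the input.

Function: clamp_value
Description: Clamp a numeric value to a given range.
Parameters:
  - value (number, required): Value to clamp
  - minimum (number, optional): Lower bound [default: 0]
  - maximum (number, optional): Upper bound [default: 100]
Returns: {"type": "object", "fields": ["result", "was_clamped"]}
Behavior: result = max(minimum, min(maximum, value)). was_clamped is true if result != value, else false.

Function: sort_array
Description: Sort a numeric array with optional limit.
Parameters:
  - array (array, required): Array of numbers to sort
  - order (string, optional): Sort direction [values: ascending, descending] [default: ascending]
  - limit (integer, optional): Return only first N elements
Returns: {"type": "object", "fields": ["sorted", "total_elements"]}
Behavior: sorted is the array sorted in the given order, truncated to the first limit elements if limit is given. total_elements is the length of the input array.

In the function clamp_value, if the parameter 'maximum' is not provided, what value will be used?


The clamp_value spec declares:
  - maximum (number, optional): Upper bound [default: 100]
Default:
100


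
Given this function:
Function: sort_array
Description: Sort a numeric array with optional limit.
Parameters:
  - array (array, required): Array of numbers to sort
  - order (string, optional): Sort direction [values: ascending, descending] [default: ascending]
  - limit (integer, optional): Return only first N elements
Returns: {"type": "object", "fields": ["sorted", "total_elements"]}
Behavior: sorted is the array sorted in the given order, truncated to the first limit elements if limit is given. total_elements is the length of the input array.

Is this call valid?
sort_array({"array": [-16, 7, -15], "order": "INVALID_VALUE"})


Checking parameter values...
Parameter 'order' has value 'INVALID_VALUE' not in allowed: ascending, descending
Invalid - 'order' must be one of ascending, descending
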